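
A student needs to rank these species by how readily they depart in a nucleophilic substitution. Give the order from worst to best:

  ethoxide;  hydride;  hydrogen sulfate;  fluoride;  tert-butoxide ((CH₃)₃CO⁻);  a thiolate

Rank by basicity of the departing species: weakest base leaves most easily.
hydrogen sulfate: pKₐ(H₂SO₄) ≈ -3 — conjugate base of a strong mineral acid
fluoride: pKₐ(HF) ≈ 3.2 — small and strongly basic; the poor halide leaving group
a thiolate: pKₐ(RSH (a thiol)) ≈ 10.5
ethoxide: pKₐ(CH₃CH₂OH) ≈ 16
tert-butoxide ((CH₃)₃CO⁻): pKₐ(t-BuOH) ≈ 18 — bulky, strongly basic alkoxide
hydride: pKₐ(H₂) ≈ 36 — extremely strong base; leaves only in special hydride-transfer contexts
Reversing gives the worst-to-best order requested.

hydride < tert-butoxide ((CH₃)₃CO⁻) < ethoxide < a thiolate < fluoride < hydrogen sulfate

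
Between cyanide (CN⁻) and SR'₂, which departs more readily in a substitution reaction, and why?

SR'₂ is the better leaving group.
pKₐ(R'₂SH⁺) ≈ -7 versus pKₐ(HCN) ≈ 9.2: SR'₂ is the much weaker base.
Neutral; leaves from a sulfonium salt (R–SR'₂⁺).

SR'₂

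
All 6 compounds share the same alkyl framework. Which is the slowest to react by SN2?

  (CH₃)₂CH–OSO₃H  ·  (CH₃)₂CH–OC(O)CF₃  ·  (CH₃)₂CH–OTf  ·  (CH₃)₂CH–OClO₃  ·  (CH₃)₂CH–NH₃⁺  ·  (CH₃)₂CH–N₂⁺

(CH₃)₂CH–NH₃⁺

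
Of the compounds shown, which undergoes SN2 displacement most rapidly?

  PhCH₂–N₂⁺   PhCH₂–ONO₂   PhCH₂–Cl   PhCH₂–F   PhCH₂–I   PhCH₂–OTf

PhCH₂–N₂⁺

Same R in every case — rank the leaving groups.
Rank by basicity of the departing species: weakest base leaves most easily.
PhCH₂–N₂⁺ loses N₂: no meaningful conjugate acid; N₂ departs as an exceptionally stable neutral molecule
PhCH₂–OTf loses OTf⁻: pKₐ(CF₃SO₃H (triflic acid)) ≈ -14
PhCH₂–I loses I⁻: pKₐ(HI) ≈ -10
PhCH₂–Cl loses Cl⁻: pKₐ(HCl) ≈ -7
PhCH₂–ONO₂ loses NO₃⁻: pKₐ(HNO₃) ≈ -1.3
PhCH₂–F loses F⁻: pKₐ(HF) ≈ 3.2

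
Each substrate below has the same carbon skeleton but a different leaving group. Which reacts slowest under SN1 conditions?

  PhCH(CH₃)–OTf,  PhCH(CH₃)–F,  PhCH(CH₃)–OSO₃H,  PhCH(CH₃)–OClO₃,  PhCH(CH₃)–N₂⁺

With the same alkyl group throughout, only the leaving group differentiates the rates.
A good leaving group is a weak base: the lower the pKₐ of its conjugate acid, the more readily it departs.
PhCH(CH₃)–N₂⁺ loses N₂: no meaningful conjugate acid; N₂ departs as an exceptionally stable neutral molecule
PhCH(CH₃)–OTf loses OTf⁻: pKₐ(CF₃SO₃H (triflic acid)) ≈ -14
PhCH(CH₃)–OClO₃ loses ClO₄⁻: pKₐ(HClO₄) ≈ -10
PhCH(CH₃)–OSO₃H loses HSO₄⁻: pKₐ(H₂SO₄) ≈ -3
PhCH(CH₃)–F loses F⁻: pKₐ(HF) ≈ 3.2

PhCH(CH₃)–F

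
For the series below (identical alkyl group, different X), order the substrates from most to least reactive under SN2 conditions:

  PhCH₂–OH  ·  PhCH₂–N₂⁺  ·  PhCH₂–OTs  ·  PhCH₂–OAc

PhCH₂–N₂⁺ > PhCH₂–OTs > PhCH₂–OAc > PhCH₂–OH

Same R in every case — rank the leaving groups.
Leaving-group ability tracks the stability of the departed species; conjugate-acid pKₐ is the usual yardstick (lower pKₐ → better LG).
PhCH₂–N₂⁺ loses N₂: no meaningful conjugate acid; N₂ departs as an exceptionally stable neutral molecule
PhCH₂–OTs loses OTs⁻: pKₐ(p-CH₃C₆H₄SO₃H (TsOH)) ≈ -2.8
PhCH₂–OAc loses AcO⁻: pKₐ(CH₃COOH) ≈ 4.8
PhCH₂–OH loses OH⁻: pKₐ(H₂O) ≈ 15.7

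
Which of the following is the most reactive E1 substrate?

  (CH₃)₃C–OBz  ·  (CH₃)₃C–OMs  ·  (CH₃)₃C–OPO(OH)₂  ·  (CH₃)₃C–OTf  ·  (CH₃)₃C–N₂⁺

(CH₃)₃C–N₂⁺

The skeletons are identical, so relative rate is governed entirely by leaving-group ability.
The more stable X⁻ (or X) is on its own — i.e. the weaker a base it is — the better a leaving group it makes.
(CH₃)₃C–N₂⁺ loses N₂: no meaningful conjugate acid; N₂ departs as an exceptionally stable neutral molecule
(CH₃)₃C–OTf loses OTf⁻: pKₐ(CF₃SO₃H (triflic acid)) ≈ -14
(CH₃)₃C–OMs loses OMs⁻: pKₐ(CH₃SO₃H (MsOH)) ≈ -1.9
(CH₃)₃C–OPO(OH)₂ loses H₂PO₄⁻: pKₐ(H₃PO₄) ≈ 2.1
(CH₃)₃C–OBz loses PhCOO⁻: pKₐ(C₆H₅COOH) ≈ 4.2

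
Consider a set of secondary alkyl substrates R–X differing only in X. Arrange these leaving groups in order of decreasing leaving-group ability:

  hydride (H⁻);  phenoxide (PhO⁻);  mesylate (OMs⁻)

mesylate (OMs⁻) > phenoxide (PhO⁻) > hydride (H⁻)

Leaving-group ability tracks the stability of the departed species; conjugate-acid pKₐ is the usual yardstick (lower pKₐ → better LG).
mesylate (OMs⁻): pKₐ(CH₃SO₃H (MsOH)) ≈ -1.9
phenoxide (PhO⁻): pKₐ(C₆H₅OH (phenol)) ≈ 10
hydride (H⁻): pKₐ(H₂) ≈ 36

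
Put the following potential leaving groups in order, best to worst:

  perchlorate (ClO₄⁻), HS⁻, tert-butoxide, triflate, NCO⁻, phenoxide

triflate > perchlorate (ClO₄⁻) > NCO⁻ > HS⁻ > phenoxide > tert-butoxide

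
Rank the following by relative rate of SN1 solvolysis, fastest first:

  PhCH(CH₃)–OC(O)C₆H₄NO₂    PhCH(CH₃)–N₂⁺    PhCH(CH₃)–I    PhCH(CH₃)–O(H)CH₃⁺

Same R in every case — rank the leaving groups.
Rank by basicity of the departing species: weakest base leaves most easily.
PhCH(CH₃)–N₂⁺ loses N₂: no meaningful conjugate acid; N₂ departs as an exceptionally stable neutral molecule
PhCH(CH₃)–I loses I⁻: pKₐ(HI) ≈ -10
PhCH(CH₃)–O(H)CH₃⁺ loses R'OH: pKₐ(R'OH₂⁺) ≈ -2.4
PhCH(CH₃)–OC(O)C₆H₄NO₂ loses p-O₂N–C₆H₄–COO⁻: pKₐ(p-nitrobenzoic acid) ≈ 3.4

PhCH(CH₃)–N₂⁺ > PhCH(CH₃)–I > PhCH(CH₃)–O(H)CH₃⁺ > PhCH(CH₃)–OC(O)C₆H₄NO₂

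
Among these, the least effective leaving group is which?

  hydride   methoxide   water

Rank by basicity of the departing species: weakest base leaves most easily.
water: pKₐ(H₃O⁺) ≈ -1.7
methoxide: pKₐ(CH₃OH) ≈ 15.5
hydride: pKₐ(H₂) ≈ 36

hydride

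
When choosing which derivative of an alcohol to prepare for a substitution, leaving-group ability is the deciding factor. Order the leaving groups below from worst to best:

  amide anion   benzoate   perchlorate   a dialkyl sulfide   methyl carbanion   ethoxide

A good leaving group is a weak base: the lower the pKₐ of its conjugate acid, the more readily it departs.
perchlorate: pKₐ(HClO₄) ≈ -10
a dialkyl sulfide: pKₐ(R'₂SH⁺) ≈ -7
benzoate: pKₐ(C₆H₅COOH) ≈ 4.2
ethoxide: pKₐ(CH₃CH₂OH) ≈ 16
amide anion: pKₐ(NH₃) ≈ 38
methyl carbanion: pKₐ(CH₄) ≈ 48
The question asks for worst first, so the sequence is read in increasing leaving-group ability.

methyl carbanion < amide anion < ethoxide < benzoate < a dialkyl sulfide < perchlorate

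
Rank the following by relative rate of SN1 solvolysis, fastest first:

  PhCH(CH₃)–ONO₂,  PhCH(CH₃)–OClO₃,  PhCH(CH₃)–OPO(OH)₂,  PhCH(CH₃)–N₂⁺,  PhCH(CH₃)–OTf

PhCH(CH₃)–N₂⁺ > PhCH(CH₃)–OTf > PhCH(CH₃)–OClO₃ > PhCH(CH₃)–ONO₂ > PhCH(CH₃)–OPO(OH)₂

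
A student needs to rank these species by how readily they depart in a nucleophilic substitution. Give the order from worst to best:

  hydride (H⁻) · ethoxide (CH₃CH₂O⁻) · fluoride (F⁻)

hydride (H⁻) < ethoxide (CH₃CH₂O⁻) < fluoride (F⁻)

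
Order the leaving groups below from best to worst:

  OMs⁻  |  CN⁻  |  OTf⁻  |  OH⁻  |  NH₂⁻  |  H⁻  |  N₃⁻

OTf⁻: pKₐ(CF₃SO₃H (triflic acid)) ≈ -14 — charge spread over three oxygens and a CF₃ group; the premier leaving group in synthesis
OMs⁻: pKₐ(CH₃SO₃H (MsOH)) ≈ -1.9 — resonance-delocalised alkanesulfonate
N₃⁻: pKₐ(HN₃) ≈ 4.7
CN⁻: pKₐ(HCN) ≈ 9.2 — sp carbon stabilises the charge somewhat, but still a poor LG
OH⁻: pKₐ(H₂O) ≈ 15.7
H⁻: pKₐ(H₂) ≈ 36
NH₂⁻: pKₐ(NH₃) ≈ 38

OTf⁻ > OMs⁻ > N₃⁻ > CN⁻ > OH⁻ > H⁻ > NH₂⁻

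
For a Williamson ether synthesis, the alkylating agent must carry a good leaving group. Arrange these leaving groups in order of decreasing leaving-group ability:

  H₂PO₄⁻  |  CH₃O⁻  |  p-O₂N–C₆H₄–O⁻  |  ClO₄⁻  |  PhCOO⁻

ClO₄⁻ > H₂PO₄⁻ > PhCOO⁻ > p-O₂N–C₆H₄–O⁻ > CH₃O⁻

The more stable X⁻ (or X) is on its own — i.e. the weaker a base it is — the better a leaving group it makes.
ClO₄⁻: pKₐ(HClO₄) ≈ -10 — extremely weak base; rarely used for safety reasons
H₂PO₄⁻: pKₐ(H₃PO₄) ≈ 2.1
PhCOO⁻: pKₐ(C₆H₅COOH) ≈ 4.2
p-O₂N–C₆H₄–O⁻: pKₐ(p-nitrophenol) ≈ 7.2 — nitro group delocalises the charge; the classic chromogenic LG
CH₃O⁻: pKₐ(CH₃OH) ≈ 15.5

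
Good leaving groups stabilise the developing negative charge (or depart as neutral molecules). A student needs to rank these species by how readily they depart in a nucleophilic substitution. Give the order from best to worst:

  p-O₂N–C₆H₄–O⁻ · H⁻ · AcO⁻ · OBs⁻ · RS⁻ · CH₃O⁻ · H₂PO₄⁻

Leaving-group ability tracks the stability of the departed species; conjugate-acid pKₐ is the usual yardstick (lower pKₐ → better LG).
OBs⁻: pKₐ(p-BrC₆H₄SO₃H) ≈ -2.8 — arenesulfonate with a p-bromo substituent
H₂PO₄⁻: pKₐ(H₃PO₄) ≈ 2.1 — moderate base; biological leaving group after further activation
AcO⁻: pKₐ(CH₃COOH) ≈ 4.8 — resonance-stabilised but still a weak base
p-O₂N–C₆H₄–O⁻: pKₐ(p-nitrophenol) ≈ 7.2
RS⁻: pKₐ(RSH (a thiol)) ≈ 10.5 — moderately basic; rarely leaves without activation
CH₃O⁻: pKₐ(CH₃OH) ≈ 15.5
H⁻: pKₐ(H₂) ≈ 36 — extremely strong base; leaves only in special hydride-transfer contexts

OBs⁻ > H₂PO₄⁻ > AcO⁻ > p-O₂N–C₆H₄–O⁻ > RS⁻ > CH₃O⁻ > H⁻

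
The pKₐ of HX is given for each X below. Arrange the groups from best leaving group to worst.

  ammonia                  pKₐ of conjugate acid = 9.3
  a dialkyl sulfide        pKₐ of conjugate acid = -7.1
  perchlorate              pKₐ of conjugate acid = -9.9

Lower conjugate-acid pKₐ ⇒ weaker base ⇒ better leaving group.
Sorting by the given values: perchlorate (-9.9), a dialkyl sulfide (-7.1), ammonia (9.3).

perchlorate > a dialkyl sulfide > ammonia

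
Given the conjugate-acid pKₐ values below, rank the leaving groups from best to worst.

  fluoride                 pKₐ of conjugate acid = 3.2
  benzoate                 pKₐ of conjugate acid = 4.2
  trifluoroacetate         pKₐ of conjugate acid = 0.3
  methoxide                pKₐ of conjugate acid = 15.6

Lower conjugate-acid pKₐ ⇒ weaker base ⇒ better leaving group.
Sorting by the given values: trifluoroacetate (0.3), fluoride (3.2), benzoate (4.2), methoxide (15.6).

trifluoroacetate > fluoride > benzoate > methoxide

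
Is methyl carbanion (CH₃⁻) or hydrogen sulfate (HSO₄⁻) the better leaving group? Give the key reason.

hydrogen sulfate (HSO₄⁻)

hydrogen sulfate (HSO₄⁻) is the better leaving group.
pKₐ(H₂SO₄) ≈ -3 versus pKₐ(CH₄) ≈ 48: hydrogen sulfate (HSO₄⁻) is the much weaker base.
Conjugate base of a strong mineral acid.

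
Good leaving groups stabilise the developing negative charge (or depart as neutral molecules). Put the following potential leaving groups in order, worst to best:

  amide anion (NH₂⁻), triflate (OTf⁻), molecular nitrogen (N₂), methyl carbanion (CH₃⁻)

methyl carbanion (CH₃⁻) < amide anion (NH₂⁻) < triflate (OTf⁻) < molecular nitrogen (N₂)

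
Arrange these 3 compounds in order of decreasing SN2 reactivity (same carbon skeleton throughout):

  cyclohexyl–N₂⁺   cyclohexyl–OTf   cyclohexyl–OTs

cyclohexyl–N₂⁺ > cyclohexyl–OTf > cyclohexyl–OTs

Identical carbon frameworks mean the comparison reduces to leaving-group quality.
Rank by basicity of the departing species: weakest base leaves most easily.
cyclohexyl–N₂⁺ loses N₂: no meaningful conjugate acid; N₂ departs as an exceptionally stable neutral molecule
cyclohexyl–OTf loses OTf⁻: pKₐ(CF₃SO₃H (triflic acid)) ≈ -14
cyclohexyl–OTs loses OTs⁻: pKₐ(p-CH₃C₆H₄SO₃H (TsOH)) ≈ -2.8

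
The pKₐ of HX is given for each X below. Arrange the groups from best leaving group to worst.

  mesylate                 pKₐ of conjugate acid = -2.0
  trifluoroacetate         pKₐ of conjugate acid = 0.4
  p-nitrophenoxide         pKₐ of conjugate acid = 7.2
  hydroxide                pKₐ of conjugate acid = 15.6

Lower conjugate-acid pKₐ ⇒ weaker base ⇒ better leaving group.
Sorting by the given values: mesylate (-2.0), trifluoroacetate (0.4), p-nitrophenoxide (7.2), hydroxide (15.6).

mesylate > trifluoroacetate > p-nitrophenoxide > hydroxide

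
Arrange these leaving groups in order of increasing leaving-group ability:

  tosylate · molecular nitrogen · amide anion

amide anion < tosylate < molecular nitrogen

A good leaving group is a weak base: the lower the pKₐ of its conjugate acid, the more readily it departs.
molecular nitrogen: no meaningful conjugate acid; N₂ departs as an exceptionally stable neutral molecule
tosylate: pKₐ(p-CH₃C₆H₄SO₃H (TsOH)) ≈ -2.8
amide anion: pKₐ(NH₃) ≈ 38 — extremely strong base; never a leaving group
Listed from poorest to best leaving group as asked.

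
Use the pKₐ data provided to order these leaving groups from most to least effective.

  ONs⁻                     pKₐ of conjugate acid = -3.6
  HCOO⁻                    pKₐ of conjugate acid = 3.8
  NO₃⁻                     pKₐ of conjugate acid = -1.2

Lower conjugate-acid pKₐ ⇒ weaker base ⇒ better leaving group.
Sorting by the given values: ONs⁻ (-3.6), NO₃⁻ (-1.2), HCOO⁻ (3.8).

ONs⁻ > NO₃⁻ > HCOO⁻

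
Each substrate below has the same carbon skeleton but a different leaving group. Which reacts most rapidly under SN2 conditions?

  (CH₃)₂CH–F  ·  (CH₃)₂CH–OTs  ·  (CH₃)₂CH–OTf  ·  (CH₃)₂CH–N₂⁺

Identical carbon frameworks mean the comparison reduces to leaving-group quality.
Rank by basicity of the departing species: weakest base leaves most easily.
(CH₃)₂CH–N₂⁺ loses N₂: no meaningful conjugate acid; N₂ departs as an exceptionally stable neutral molecule
(CH₃)₂CH–OTf loses OTf⁻: pKₐ(CF₃SO₃H (triflic acid)) ≈ -14
(CH₃)₂CH–OTs loses OTs⁻: pKₐ(p-CH₃C₆H₄SO₃H (TsOH)) ≈ -2.8
(CH₃)₂CH–F loses F⁻: pKₐ(HF) ≈ 3.2

(CH₃)₂CH–N₂⁺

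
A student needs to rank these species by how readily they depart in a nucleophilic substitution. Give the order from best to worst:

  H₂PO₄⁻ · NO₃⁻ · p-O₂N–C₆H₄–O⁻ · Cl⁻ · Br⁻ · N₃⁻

Br⁻: pKₐ(HBr) ≈ -9 — weak base; good leaving group
Cl⁻: pKₐ(HCl) ≈ -7 — moderately weak base
NO₃⁻: pKₐ(HNO₃) ≈ -1.3 — resonance-delocalised over three oxygens
H₂PO₄⁻: pKₐ(H₃PO₄) ≈ 2.1 — moderate base; biological leaving group after further activation
N₃⁻: pKₐ(HN₃) ≈ 4.7 — linear, resonance-stabilised
p-O₂N–C₆H₄–O⁻: pKₐ(p-nitrophenol) ≈ 7.2 — nitro group delocalises the charge; the classic chromogenic LG

Br⁻ > Cl⁻ > NO₃⁻ > H₂PO₄⁻ > N₃⁻ > p-O₂N–C₆H₄–O⁻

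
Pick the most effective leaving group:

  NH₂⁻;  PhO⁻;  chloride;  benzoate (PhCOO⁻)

A good leaving group is a weak base: the lower the pKₐ of its conjugate acid, the more readily it departs.
chloride: pKₐ(HCl) ≈ -7
benzoate (PhCOO⁻): pKₐ(C₆H₅COOH) ≈ 4.2
PhO⁻: pKₐ(C₆H₅OH (phenol)) ≈ 10
NH₂⁻: pKₐ(NH₃) ≈ 38

chloride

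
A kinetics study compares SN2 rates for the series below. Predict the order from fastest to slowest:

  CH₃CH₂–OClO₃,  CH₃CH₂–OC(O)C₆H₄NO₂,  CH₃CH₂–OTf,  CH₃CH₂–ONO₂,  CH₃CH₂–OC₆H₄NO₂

CH₃CH₂–OTf > CH₃CH₂–OClO₃ > CH₃CH₂–ONO₂ > CH₃CH₂–OC(O)C₆H₄NO₂ > CH₃CH₂–OC₆H₄NO₂

With the same alkyl group throughout, only the leaving group differentiates the rates.
A good leaving group is a weak base: the lower the pKₐ of its conjugate acid, the more readily it departs.
CH₃CH₂–OTf loses OTf⁻: pKₐ(CF₃SO₃H (triflic acid)) ≈ -14
CH₃CH₂–OClO₃ loses ClO₄⁻: pKₐ(HClO₄) ≈ -10
CH₃CH₂–ONO₂ loses NO₃⁻: pKₐ(HNO₃) ≈ -1.3
CH₃CH₂–OC(O)C₆H₄NO₂ loses p-O₂N–C₆H₄–COO⁻: pKₐ(p-nitrobenzoic acid) ≈ 3.4
CH₃CH₂–OC₆H₄NO₂ loses p-O₂N–C₆H₄–O⁻: pKₐ(p-nitrophenol) ≈ 7.2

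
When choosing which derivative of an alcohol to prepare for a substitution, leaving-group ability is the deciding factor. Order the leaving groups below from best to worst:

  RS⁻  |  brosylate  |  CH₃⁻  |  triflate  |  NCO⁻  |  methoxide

triflate > brosylate > NCO⁻ > RS⁻ > methoxide > CH₃⁻

Rank by basicity of the departing species: weakest base leaves most easily.
triflate: pKₐ(CF₃SO₃H (triflic acid)) ≈ -14
brosylate: pKₐ(p-BrC₆H₄SO₃H) ≈ -2.8
NCO⁻: pKₐ(HOCN) ≈ 3.5
RS⁻: pKₐ(RSH (a thiol)) ≈ 10.5
methoxide: pKₐ(CH₃OH) ≈ 15.5
CH₃⁻: pKₐ(CH₄) ≈ 48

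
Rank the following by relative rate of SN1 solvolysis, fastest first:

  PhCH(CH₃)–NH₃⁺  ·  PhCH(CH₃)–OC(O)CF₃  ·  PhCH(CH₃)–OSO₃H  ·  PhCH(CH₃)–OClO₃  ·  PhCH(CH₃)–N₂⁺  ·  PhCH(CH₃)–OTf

PhCH(CH₃)–N₂⁺ > PhCH(CH₃)–OTf > PhCH(CH₃)–OClO₃ > PhCH(CH₃)–OSO₃H > PhCH(CH₃)–OC(O)CF₃ > PhCH(CH₃)–NH₃⁺

The skeletons are identical, so relative rate is governed entirely by leaving-group ability.
The more stable X⁻ (or X) is on its own — i.e. the weaker a base it is — the better a leaving group it makes.
PhCH(CH₃)–N₂⁺ loses N₂: no meaningful conjugate acid; N₂ departs as an exceptionally stable neutral molecule
PhCH(CH₃)–OTf loses OTf⁻: pKₐ(CF₃SO₃H (triflic acid)) ≈ -14
PhCH(CH₃)–OClO₃ loses ClO₄⁻: pKₐ(HClO₄) ≈ -10
PhCH(CH₃)–OSO₃H loses HSO₄⁻: pKₐ(H₂SO₄) ≈ -3
PhCH(CH₃)–OC(O)CF₃ loses CF₃COO⁻: pKₐ(CF₃COOH) ≈ 0.2
PhCH(CH₃)–NH₃⁺ loses NH₃: pKₐ(NH₄⁺) ≈ 9.2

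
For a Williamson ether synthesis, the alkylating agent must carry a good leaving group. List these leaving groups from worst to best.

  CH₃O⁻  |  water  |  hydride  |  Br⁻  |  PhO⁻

Br⁻: pKₐ(HBr) ≈ -9 — weak base; good leaving group
water: pKₐ(H₃O⁺) ≈ -1.7 — neutral; leaves from a protonated alcohol (R–OH₂⁺)
PhO⁻: pKₐ(C₆H₅OH (phenol)) ≈ 10
CH₃O⁻: pKₐ(CH₃OH) ≈ 15.5
hydride: pKₐ(H₂) ≈ 36 — extremely strong base; leaves only in special hydride-transfer contexts
Reversing gives the worst-to-best order requested.

hydride < CH₃O⁻ < PhO⁻ < water < Br⁻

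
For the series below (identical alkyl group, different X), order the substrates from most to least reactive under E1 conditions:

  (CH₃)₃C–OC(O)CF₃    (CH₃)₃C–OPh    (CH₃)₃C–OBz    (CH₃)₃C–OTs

(CH₃)₃C–OTs > (CH₃)₃C–OC(O)CF₃ > (CH₃)₃C–OBz > (CH₃)₃C–OPh

Same R in every case — rank the leaving groups.
Leaving-group ability tracks the stability of the departed species; conjugate-acid pKₐ is the usual yardstick (lower pKₐ → better LG).
(CH₃)₃C–OTs loses OTs⁻: pKₐ(p-CH₃C₆H₄SO₃H (TsOH)) ≈ -2.8
(CH₃)₃C–OC(O)CF₃ loses CF₃COO⁻: pKₐ(CF₃COOH) ≈ 0.2
(CH₃)₃C–OBz loses PhCOO⁻: pKₐ(C₆H₅COOH) ≈ 4.2
(CH₃)₃C–OPh loses PhO⁻: pKₐ(C₆H₅OH (phenol)) ≈ 10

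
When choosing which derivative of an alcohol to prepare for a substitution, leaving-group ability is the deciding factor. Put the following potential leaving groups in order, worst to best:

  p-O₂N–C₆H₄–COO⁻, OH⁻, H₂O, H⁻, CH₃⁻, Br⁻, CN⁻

CH₃⁻ < H⁻ < OH⁻ < CN⁻ < p-O₂N–C₆H₄–COO⁻ < H₂O < Br⁻

Leaving-group ability tracks the stability of the departed species; conjugate-acid pKₐ is the usual yardstick (lower pKₐ → better LG).
Br⁻: pKₐ(HBr) ≈ -9 — weak base; good leaving group
H₂O: pKₐ(H₃O⁺) ≈ -1.7 — neutral; leaves from a protonated alcohol (R–OH₂⁺)
p-O₂N–C₆H₄–COO⁻: pKₐ(p-nitrobenzoic acid) ≈ 3.4
CN⁻: pKₐ(HCN) ≈ 9.2 — sp carbon stabilises the charge somewhat, but still a poor LG
OH⁻: pKₐ(H₂O) ≈ 15.7
H⁻: pKₐ(H₂) ≈ 36 — extremely strong base; leaves only in special hydride-transfer contexts
CH₃⁻: pKₐ(CH₄) ≈ 48
Reversing gives the worst-to-best order requested.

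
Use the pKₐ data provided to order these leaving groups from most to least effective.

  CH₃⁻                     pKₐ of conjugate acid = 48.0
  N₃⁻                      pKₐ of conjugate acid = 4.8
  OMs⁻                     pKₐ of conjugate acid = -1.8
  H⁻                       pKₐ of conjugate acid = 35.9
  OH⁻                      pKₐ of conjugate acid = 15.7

Lower conjugate-acid pKₐ ⇒ weaker base ⇒ better leaving group.
Sorting by the given values: OMs⁻ (-1.8), N₃⁻ (4.8), OH⁻ (15.7), H⁻ (35.9), CH₃⁻ (48.0).

OMs⁻ > N₃⁻ > OH⁻ > H⁻ > CH₃⁻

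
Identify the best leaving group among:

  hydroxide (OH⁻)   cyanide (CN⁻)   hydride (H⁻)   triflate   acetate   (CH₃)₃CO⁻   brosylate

triflate

triflate: pKₐ(CF₃SO₃H (triflic acid)) ≈ -14
brosylate: pKₐ(p-BrC₆H₄SO₃H) ≈ -2.8
acetate: pKₐ(CH₃COOH) ≈ 4.8
cyanide (CN⁻): pKₐ(HCN) ≈ 9.2
hydroxide (OH⁻): pKₐ(H₂O) ≈ 15.7
(CH₃)₃CO⁻: pKₐ(t-BuOH) ≈ 18
hydride (H⁻): pKₐ(H₂) ≈ 36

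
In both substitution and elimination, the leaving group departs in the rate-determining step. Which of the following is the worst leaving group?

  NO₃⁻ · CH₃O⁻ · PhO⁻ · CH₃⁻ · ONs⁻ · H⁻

The more stable X⁻ (or X) is on its own — i.e. the weaker a base it is — the better a leaving group it makes.
ONs⁻: pKₐ(p-O₂NC₆H₄SO₃H) ≈ -3.5
NO₃⁻: pKₐ(HNO₃) ≈ -1.3
PhO⁻: pKₐ(C₆H₅OH (phenol)) ≈ 10
CH₃O⁻: pKₐ(CH₃OH) ≈ 15.5
H⁻: pKₐ(H₂) ≈ 36
CH₃⁻: pKₐ(CH₄) ≈ 48

CH₃⁻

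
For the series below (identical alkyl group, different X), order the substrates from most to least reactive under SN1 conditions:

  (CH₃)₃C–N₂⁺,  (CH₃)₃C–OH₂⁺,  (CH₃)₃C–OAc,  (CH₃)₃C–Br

Identical carbon frameworks mean the comparison reduces to leaving-group quality.
Leaving-group ability tracks the stability of the departed species; conjugate-acid pKₐ is the usual yardstick (lower pKₐ → better LG).
(CH₃)₃C–N₂⁺ loses N₂: no meaningful conjugate acid; N₂ departs as an exceptionally stable neutral molecule
(CH₃)₃C–Br loses Br⁻: pKₐ(HBr) ≈ -9
(CH₃)₃C–OH₂⁺ loses H₂O: pKₐ(H₃O⁺) ≈ -1.7
(CH₃)₃C–OAc loses AcO⁻: pKₐ(CH₃COOH) ≈ 4.8

(CH₃)₃C–N₂⁺ > (CH₃)₃C–Br > (CH₃)₃C–OH₂⁺ > (CH₃)₃C–OAc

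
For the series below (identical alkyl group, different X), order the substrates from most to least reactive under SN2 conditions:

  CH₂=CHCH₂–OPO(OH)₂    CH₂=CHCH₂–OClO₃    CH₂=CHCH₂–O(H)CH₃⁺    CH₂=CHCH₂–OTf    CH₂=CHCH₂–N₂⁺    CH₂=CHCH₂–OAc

Same R in every case — rank the leaving groups.
Rank by basicity of the departing species: weakest base leaves most easily.
CH₂=CHCH₂–N₂⁺ loses N₂: no meaningful conjugate acid; N₂ departs as an exceptionally stable neutral molecule
CH₂=CHCH₂–OTf loses OTf⁻: pKₐ(CF₃SO₃H (triflic acid)) ≈ -14
CH₂=CHCH₂–OClO₃ loses ClO₄⁻: pKₐ(HClO₄) ≈ -10
CH₂=CHCH₂–O(H)CH₃⁺ loses R'OH: pKₐ(R'OH₂⁺) ≈ -2.4
CH₂=CHCH₂–OPO(OH)₂ loses H₂PO₄⁻: pKₐ(H₃PO₄) ≈ 2.1
CH₂=CHCH₂–OAc loses AcO⁻: pKₐ(CH₃COOH) ≈ 4.8

CH₂=CHCH₂–N₂⁺ > CH₂=CHCH₂–OTf > CH₂=CHCH₂–OClO₃ > CH₂=CHCH₂–O(H)CH₃⁺ > CH₂=CHCH₂–OPO(OH)₂ > CH₂=CHCH₂–OAc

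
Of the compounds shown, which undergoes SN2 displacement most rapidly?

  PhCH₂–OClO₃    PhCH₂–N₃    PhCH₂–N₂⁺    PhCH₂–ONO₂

PhCH₂–N₂⁺

Same R in every case — rank the leaving groups.
The more stable X⁻ (or X) is on its own — i.e. the weaker a base it is — the better a leaving group it makes.
PhCH₂–N₂⁺ loses N₂: no meaningful conjugate acid; N₂ departs as an exceptionally stable neutral molecule
PhCH₂–OClO₃ loses ClO₄⁻: pKₐ(HClO₄) ≈ -10
PhCH₂–ONO₂ loses NO₃⁻: pKₐ(HNO₃) ≈ -1.3
PhCH₂–N₃ loses N₃⁻: pKₐ(HN₃) ≈ 4.7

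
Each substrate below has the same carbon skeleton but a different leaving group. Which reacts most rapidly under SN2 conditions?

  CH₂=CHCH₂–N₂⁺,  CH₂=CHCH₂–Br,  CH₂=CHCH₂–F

Same R in every case — rank the leaving groups.
Leaving-group ability tracks the stability of the departed species; conjugate-acid pKₐ is the usual yardstick (lower pKₐ → better LG).
CH₂=CHCH₂–N₂⁺ loses N₂: no meaningful conjugate acid; N₂ departs as an exceptionally stable neutral molecule
CH₂=CHCH₂–Br loses Br⁻: pKₐ(HBr) ≈ -9
CH₂=CHCH₂–F loses F⁻: pKₐ(HF) ≈ 3.2

CH₂=CHCH₂–N₂⁺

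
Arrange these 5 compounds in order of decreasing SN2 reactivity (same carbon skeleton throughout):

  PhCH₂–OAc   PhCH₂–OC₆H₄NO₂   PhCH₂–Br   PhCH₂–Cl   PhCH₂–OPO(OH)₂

PhCH₂–Br > PhCH₂–Cl > PhCH₂–OPO(OH)₂ > PhCH₂–OAc > PhCH₂–OC₆H₄NO₂

Same R in every case — rank the leaving groups.
A good leaving group is a weak base: the lower the pKₐ of its conjugate acid, the more readily it departs.
PhCH₂–Br loses Br⁻: pKₐ(HBr) ≈ -9
PhCH₂–Cl loses Cl⁻: pKₐ(HCl) ≈ -7
PhCH₂–OPO(OH)₂ loses H₂PO₄⁻: pKₐ(H₃PO₄) ≈ 2.1
PhCH₂–OAc loses AcO⁻: pKₐ(CH₃COOH) ≈ 4.8
PhCH₂–OC₆H₄NO₂ loses p-O₂N–C₆H₄–O⁻: pKₐ(p-nitrophenol) ≈ 7.2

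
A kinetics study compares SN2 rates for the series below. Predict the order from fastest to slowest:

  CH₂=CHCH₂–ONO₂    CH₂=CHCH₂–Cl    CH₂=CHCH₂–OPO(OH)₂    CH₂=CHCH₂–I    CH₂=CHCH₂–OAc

With the same alkyl group throughout, only the leaving group differentiates the rates.
The more stable X⁻ (or X) is on its own — i.e. the weaker a base it is — the better a leaving group it makes.
CH₂=CHCH₂–I loses I⁻: pKₐ(HI) ≈ -10
CH₂=CHCH₂–Cl loses Cl⁻: pKₐ(HCl) ≈ -7
CH₂=CHCH₂–ONO₂ loses NO₃⁻: pKₐ(HNO₃) ≈ -1.3
CH₂=CHCH₂–OPO(OH)₂ loses H₂PO₄⁻: pKₐ(H₃PO₄) ≈ 2.1
CH₂=CHCH₂–OAc loses AcO⁻: pKₐ(CH₃COOH) ≈ 4.8

CH₂=CHCH₂–I > CH₂=CHCH₂–Cl > CH₂=CHCH₂–ONO₂ > CH₂=CHCH₂–OPO(OH)₂ > CH₂=CHCH₂–OAc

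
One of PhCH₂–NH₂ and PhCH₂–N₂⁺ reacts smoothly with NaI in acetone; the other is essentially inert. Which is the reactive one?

PhCH₂–N₂⁺

From PhCH₂–NH₂ the departing group would be NH₂⁻ (pKₐ(NH₃) ≈ 38). Extremely strong base; never a leaving group.
From PhCH₂–N₂⁺ the leaving group is N₂ (no meaningful conjugate acid; N₂ departs as an exceptionally stable neutral molecule).
(In practice PhCH₂–N₂⁺ is made from PhCH₂–NH₂ by diazotisation (NaNO₂ / HCl, 0 °C), generating a diazonium salt that expels N₂.)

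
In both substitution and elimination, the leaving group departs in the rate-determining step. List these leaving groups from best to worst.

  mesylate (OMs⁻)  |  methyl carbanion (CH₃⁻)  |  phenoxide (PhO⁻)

mesylate (OMs⁻) > phenoxide (PhO⁻) > methyl carbanion (CH₃⁻)

Leaving-group ability tracks the stability of the departed species; conjugate-acid pKₐ is the usual yardstick (lower pKₐ → better LG).
mesylate (OMs⁻): pKₐ(CH₃SO₃H (MsOH)) ≈ -1.9
phenoxide (PhO⁻): pKₐ(C₆H₅OH (phenol)) ≈ 10
methyl carbanion (CH₃⁻): pKₐ(CH₄) ≈ 48 — unstabilised carbanion; the worst conceivable leaving group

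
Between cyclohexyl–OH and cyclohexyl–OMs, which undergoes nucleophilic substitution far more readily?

From cyclohexyl–OH the departing group would be OH⁻ (pKₐ(H₂O) ≈ 15.7). Strong base; essentially never leaves without prior activation.
From cyclohexyl–OMs the leaving group is OMs⁻ (pKₐ(CH₃SO₃H (MsOH)) ≈ -1.9). Resonance-delocalised alkanesulfonate.
(In practice cyclohexyl–OMs is made from cyclohexyl–OH by treatment with MsCl / Et₃N, converting the hydroxyl into a mesylate.)

cyclohexyl–OMs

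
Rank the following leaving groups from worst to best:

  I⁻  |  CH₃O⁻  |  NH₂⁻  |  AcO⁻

NH₂⁻ < CH₃O⁻ < AcO⁻ < I⁻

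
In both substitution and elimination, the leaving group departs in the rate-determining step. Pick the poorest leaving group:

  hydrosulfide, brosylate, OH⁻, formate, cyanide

Leaving-group ability tracks the stability of the departed species; conjugate-acid pKₐ is the usual yardstick (lower pKₐ → better LG).
brosylate: pKₐ(p-BrC₆H₄SO₃H) ≈ -2.8
formate: pKₐ(HCOOH) ≈ 3.8
hydrosulfide: pKₐ(H₂S) ≈ 7
cyanide: pKₐ(HCN) ≈ 9.2
OH⁻: pKₐ(H₂O) ≈ 15.7

OH⁻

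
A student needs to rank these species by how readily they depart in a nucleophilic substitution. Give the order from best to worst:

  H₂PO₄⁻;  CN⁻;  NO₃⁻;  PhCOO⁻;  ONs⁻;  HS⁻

ONs⁻ > NO₃⁻ > H₂PO₄⁻ > PhCOO⁻ > HS⁻ > CN⁻

Leaving-group ability tracks the stability of the departed species; conjugate-acid pKₐ is the usual yardstick (lower pKₐ → better LG).
ONs⁻: pKₐ(p-O₂NC₆H₄SO₃H) ≈ -3.5
NO₃⁻: pKₐ(HNO₃) ≈ -1.3
H₂PO₄⁻: pKₐ(H₃PO₄) ≈ 2.1
PhCOO⁻: pKₐ(C₆H₅COOH) ≈ 4.2
HS⁻: pKₐ(H₂S) ≈ 7
CN⁻: pKₐ(HCN) ≈ 9.2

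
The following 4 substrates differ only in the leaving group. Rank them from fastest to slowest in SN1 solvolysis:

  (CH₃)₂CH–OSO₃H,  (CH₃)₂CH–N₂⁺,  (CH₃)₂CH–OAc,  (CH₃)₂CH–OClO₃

Same R in every case — rank the leaving groups.
A good leaving group is a weak base: the lower the pKₐ of its conjugate acid, the more readily it departs.
(CH₃)₂CH–N₂⁺ loses N₂: no meaningful conjugate acid; N₂ departs as an exceptionally stable neutral molecule
(CH₃)₂CH–OClO₃ loses ClO₄⁻: pKₐ(HClO₄) ≈ -10
(CH₃)₂CH–OSO₃H loses HSO₄⁻: pKₐ(H₂SO₄) ≈ -3
(CH₃)₂CH–OAc loses AcO⁻: pKₐ(CH₃COOH) ≈ 4.8

(CH₃)₂CH–N₂⁺ > (CH₃)₂CH–OClO₃ > (CH₃)₂CH–OSO₃H > (CH₃)₂CH–OAc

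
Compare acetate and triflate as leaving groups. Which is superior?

triflate

triflate is the better leaving group.
pKₐ(CF₃SO₃H (triflic acid)) ≈ -14 versus pKₐ(CH₃COOH) ≈ 4.8: triflate is the much weaker base.
Charge spread over three oxygens and a CF₃ group; the premier leaving group in synthesis.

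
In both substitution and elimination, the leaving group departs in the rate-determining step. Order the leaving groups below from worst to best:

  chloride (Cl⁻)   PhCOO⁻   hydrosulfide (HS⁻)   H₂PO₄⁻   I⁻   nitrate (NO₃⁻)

hydrosulfide (HS⁻) < PhCOO⁻ < H₂PO₄⁻ < nitrate (NO₃⁻) < chloride (Cl⁻) < I⁻

Rank by basicity of the departing species: weakest base leaves most easily.
I⁻: pKₐ(HI) ≈ -10 — large, highly polarisable; very weak base
chloride (Cl⁻): pKₐ(HCl) ≈ -7 — moderately weak base
nitrate (NO₃⁻): pKₐ(HNO₃) ≈ -1.3
H₂PO₄⁻: pKₐ(H₃PO₄) ≈ 2.1
PhCOO⁻: pKₐ(C₆H₅COOH) ≈ 4.2
hydrosulfide (HS⁻): pKₐ(H₂S) ≈ 7 — larger and more polarisable than the oxygen analogue
The question asks for worst first, so the sequence is read in increasing leaving-group ability.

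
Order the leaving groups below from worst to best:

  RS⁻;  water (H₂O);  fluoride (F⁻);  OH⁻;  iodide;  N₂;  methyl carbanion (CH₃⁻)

methyl carbanion (CH₃⁻) < OH⁻ < RS⁻ < fluoride (F⁻) < water (H₂O) < iodide < N₂

The more stable X⁻ (or X) is on its own — i.e. the weaker a base it is — the better a leaving group it makes.
N₂: no meaningful conjugate acid; N₂ departs as an exceptionally stable neutral molecule
iodide: pKₐ(HI) ≈ -10
water (H₂O): pKₐ(H₃O⁺) ≈ -1.7
fluoride (F⁻): pKₐ(HF) ≈ 3.2
RS⁻: pKₐ(RSH (a thiol)) ≈ 10.5
OH⁻: pKₐ(H₂O) ≈ 15.7
methyl carbanion (CH₃⁻): pKₐ(CH₄) ≈ 48
The question asks for worst first, so the sequence is read in increasing leaving-group ability.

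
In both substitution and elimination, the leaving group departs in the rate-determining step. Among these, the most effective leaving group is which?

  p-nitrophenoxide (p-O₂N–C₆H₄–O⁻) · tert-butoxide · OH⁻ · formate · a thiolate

formate: pKₐ(HCOOH) ≈ 3.8
p-nitrophenoxide (p-O₂N–C₆H₄–O⁻): pKₐ(p-nitrophenol) ≈ 7.2
a thiolate: pKₐ(RSH (a thiol)) ≈ 10.5
OH⁻: pKₐ(H₂O) ≈ 15.7
tert-butoxide: pKₐ(t-BuOH) ≈ 18

formate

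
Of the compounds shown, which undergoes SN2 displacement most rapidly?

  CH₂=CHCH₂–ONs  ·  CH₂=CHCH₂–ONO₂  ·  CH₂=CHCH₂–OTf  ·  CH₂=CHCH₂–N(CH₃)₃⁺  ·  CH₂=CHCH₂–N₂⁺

With the same alkyl group throughout, only the leaving group differentiates the rates.
A good leaving group is a weak base: the lower the pKₐ of its conjugate acid, the more readily it departs.
CH₂=CHCH₂–N₂⁺ loses N₂: no meaningful conjugate acid; N₂ departs as an exceptionally stable neutral molecule
CH₂=CHCH₂–OTf loses OTf⁻: pKₐ(CF₃SO₃H (triflic acid)) ≈ -14
CH₂=CHCH₂–ONs loses ONs⁻: pKₐ(p-O₂NC₆H₄SO₃H) ≈ -3.5
CH₂=CHCH₂–ONO₂ loses NO₃⁻: pKₐ(HNO₃) ≈ -1.3
CH₂=CHCH₂–N(CH₃)₃⁺ loses NR'₃: pKₐ(R'₃NH⁺) ≈ 10.7

CH₂=CHCH₂–N₂⁺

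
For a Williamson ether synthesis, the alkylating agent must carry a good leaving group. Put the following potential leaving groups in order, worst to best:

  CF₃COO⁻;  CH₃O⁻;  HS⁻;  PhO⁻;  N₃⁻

The more stable X⁻ (or X) is on its own — i.e. the weaker a base it is — the better a leaving group it makes.
CF₃COO⁻: pKₐ(CF₃COOH) ≈ 0.2
N₃⁻: pKₐ(HN₃) ≈ 4.7
HS⁻: pKₐ(H₂S) ≈ 7
PhO⁻: pKₐ(C₆H₅OH (phenol)) ≈ 10
CH₃O⁻: pKₐ(CH₃OH) ≈ 15.5
The question asks for worst first, so the sequence is read in increasing leaving-group ability.

CH₃O⁻ < PhO⁻ < HS⁻ < N₃⁻ < CF₃COO⁻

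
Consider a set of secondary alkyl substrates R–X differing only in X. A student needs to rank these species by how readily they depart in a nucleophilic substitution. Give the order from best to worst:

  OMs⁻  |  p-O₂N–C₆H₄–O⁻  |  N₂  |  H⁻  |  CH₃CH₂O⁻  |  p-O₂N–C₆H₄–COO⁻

Leaving-group ability tracks the stability of the departed species; conjugate-acid pKₐ is the usual yardstick (lower pKₐ → better LG).
N₂: no meaningful conjugate acid; N₂ departs as an exceptionally stable neutral molecule
OMs⁻: pKₐ(CH₃SO₃H (MsOH)) ≈ -1.9
p-O₂N–C₆H₄–COO⁻: pKₐ(p-nitrobenzoic acid) ≈ 3.4 — electron-withdrawing nitro group stabilises the carboxylate
p-O₂N–C₆H₄–O⁻: pKₐ(p-nitrophenol) ≈ 7.2 — nitro group delocalises the charge; the classic chromogenic LG
CH₃CH₂O⁻: pKₐ(CH₃CH₂OH) ≈ 16
H⁻: pKₐ(H₂) ≈ 36 — extremely strong base; leaves only in special hydride-transfer contexts

N₂ > OMs⁻ > p-O₂N–C₆H₄–COO⁻ > p-O₂N–C₆H₄–O⁻ > CH₃CH₂O⁻ > H⁻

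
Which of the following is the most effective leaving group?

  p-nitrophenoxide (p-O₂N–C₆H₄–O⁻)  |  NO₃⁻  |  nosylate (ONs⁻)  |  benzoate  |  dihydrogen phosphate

nosylate (ONs⁻)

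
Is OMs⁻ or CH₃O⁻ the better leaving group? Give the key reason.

OMs⁻ is the better leaving group.
pKₐ(CH₃SO₃H (MsOH)) ≈ -1.9 versus pKₐ(CH₃OH) ≈ 15.5: OMs⁻ is the much weaker base.
Resonance-delocalised alkanesulfonate.

OMs⁻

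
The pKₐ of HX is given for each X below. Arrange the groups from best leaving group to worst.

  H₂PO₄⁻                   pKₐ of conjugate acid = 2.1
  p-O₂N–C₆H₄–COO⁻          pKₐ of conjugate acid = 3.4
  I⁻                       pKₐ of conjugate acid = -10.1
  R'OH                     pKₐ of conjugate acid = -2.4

I⁻ > R'OH > H₂PO₄⁻ > p-O₂N–C₆H₄–COO⁻

Lower conjugate-acid pKₐ ⇒ weaker base ⇒ better leaving group.
Sorting by the given values: I⁻ (-10.1), R'OH (-2.4), H₂PO₄⁻ (2.1), p-O₂N–C₆H₄–COO⁻ (3.4).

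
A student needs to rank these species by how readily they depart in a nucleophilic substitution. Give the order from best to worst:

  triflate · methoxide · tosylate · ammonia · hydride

triflate > tosylate > ammonia > methoxide > hydride

triflate: pKₐ(CF₃SO₃H (triflic acid)) ≈ -14
tosylate: pKₐ(p-CH₃C₆H₄SO₃H (TsOH)) ≈ -2.8
ammonia: pKₐ(NH₄⁺) ≈ 9.2
methoxide: pKₐ(CH₃OH) ≈ 15.5
hydride: pKₐ(H₂) ≈ 36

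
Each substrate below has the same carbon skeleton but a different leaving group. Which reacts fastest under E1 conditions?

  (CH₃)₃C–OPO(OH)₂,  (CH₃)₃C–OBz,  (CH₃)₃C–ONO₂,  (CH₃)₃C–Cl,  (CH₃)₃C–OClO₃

Same R in every case — rank the leaving groups.
Rank by basicity of the departing species: weakest base leaves most easily.
(CH₃)₃C–OClO₃ loses ClO₄⁻: pKₐ(HClO₄) ≈ -10
(CH₃)₃C–Cl loses Cl⁻: pKₐ(HCl) ≈ -7
(CH₃)₃C–ONO₂ loses NO₃⁻: pKₐ(HNO₃) ≈ -1.3
(CH₃)₃C–OPO(OH)₂ loses H₂PO₄⁻: pKₐ(H₃PO₄) ≈ 2.1
(CH₃)₃C–OBz loses PhCOO⁻: pKₐ(C₆H₅COOH) ≈ 4.2

(CH₃)₃C–OClO₃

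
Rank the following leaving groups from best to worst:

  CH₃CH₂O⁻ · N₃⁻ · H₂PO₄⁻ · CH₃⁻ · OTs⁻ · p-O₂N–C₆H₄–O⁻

A good leaving group is a weak base: the lower the pKₐ of its conjugate acid, the more readily it departs.
OTs⁻: pKₐ(p-CH₃C₆H₄SO₃H (TsOH)) ≈ -2.8
H₂PO₄⁻: pKₐ(H₃PO₄) ≈ 2.1
N₃⁻: pKₐ(HN₃) ≈ 4.7
p-O₂N–C₆H₄–O⁻: pKₐ(p-nitrophenol) ≈ 7.2
CH₃CH₂O⁻: pKₐ(CH₃CH₂OH) ≈ 16
CH₃⁻: pKₐ(CH₄) ≈ 48

OTs⁻ > H₂PO₄⁻ > N₃⁻ > p-O₂N–C₆H₄–O⁻ > CH₃CH₂O⁻ > CH₃⁻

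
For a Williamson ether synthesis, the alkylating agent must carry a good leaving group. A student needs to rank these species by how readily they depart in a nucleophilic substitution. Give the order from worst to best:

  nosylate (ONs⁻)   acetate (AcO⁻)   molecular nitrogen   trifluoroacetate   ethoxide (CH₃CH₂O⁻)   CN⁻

molecular nitrogen: no meaningful conjugate acid; N₂ departs as an exceptionally stable neutral molecule
nosylate (ONs⁻): pKₐ(p-O₂NC₆H₄SO₃H) ≈ -3.5
trifluoroacetate: pKₐ(CF₃COOH) ≈ 0.2
acetate (AcO⁻): pKₐ(CH₃COOH) ≈ 4.8 — resonance-stabilised but still a weak base
CN⁻: pKₐ(HCN) ≈ 9.2 — sp carbon stabilises the charge somewhat, but still a poor LG
ethoxide (CH₃CH₂O⁻): pKₐ(CH₃CH₂OH) ≈ 16
Listed from poorest to best leaving group as asked.

ethoxide (CH₃CH₂O⁻) < CN⁻ < acetate (AcO⁻) < trifluoroacetate < nosylate (ONs⁻) < molecular nitrogen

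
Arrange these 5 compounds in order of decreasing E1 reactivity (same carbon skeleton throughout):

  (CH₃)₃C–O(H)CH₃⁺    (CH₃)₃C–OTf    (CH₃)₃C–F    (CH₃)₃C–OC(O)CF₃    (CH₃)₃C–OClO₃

The skeletons are identical, so relative rate is governed entirely by leaving-group ability.
Rank by basicity of the departing species: weakest base leaves most easily.
(CH₃)₃C–OTf loses OTf⁻: pKₐ(CF₃SO₃H (triflic acid)) ≈ -14
(CH₃)₃C–OClO₃ loses ClO₄⁻: pKₐ(HClO₄) ≈ -10
(CH₃)₃C–O(H)CH₃⁺ loses R'OH: pKₐ(R'OH₂⁺) ≈ -2.4
(CH₃)₃C–OC(O)CF₃ loses CF₃COO⁻: pKₐ(CF₃COOH) ≈ 0.2
(CH₃)₃C–F loses F⁻: pKₐ(HF) ≈ 3.2

(CH₃)₃C–OTf > (CH₃)₃C–OClO₃ > (CH₃)₃C–O(H)CH₃⁺ > (CH₃)₃C–OC(O)CF₃ > (CH₃)₃C–F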